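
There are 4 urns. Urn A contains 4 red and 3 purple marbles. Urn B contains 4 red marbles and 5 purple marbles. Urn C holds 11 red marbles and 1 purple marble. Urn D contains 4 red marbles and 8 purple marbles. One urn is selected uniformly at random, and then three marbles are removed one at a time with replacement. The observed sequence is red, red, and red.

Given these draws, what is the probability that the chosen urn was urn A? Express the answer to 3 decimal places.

0.173

The likelihood of the observed sequence under each hypothesis: P(data | urn A) = (4/7)(4/7)(4/7) = 0.18659; P(data | urn B) = (4/9)(4/9)(4/9) = 0.087791; P(data | urn C) = (11/12)(11/12)(11/12) = 0.77025; P(data | urn D) = (4/12)(4/12)(4/12) = 0.037037.
The prior-weighted likelihoods are 1/4 · 0.18659 = 0.046647, 1/4 · 0.087791 = 0.021948, 1/4 · 0.77025 = 0.19256, 1/4 · 0.037037 = 0.0092593; these sum to 0.27042.
So P(urn A | data) = (0.046647) / (0.27042) = 0.1725.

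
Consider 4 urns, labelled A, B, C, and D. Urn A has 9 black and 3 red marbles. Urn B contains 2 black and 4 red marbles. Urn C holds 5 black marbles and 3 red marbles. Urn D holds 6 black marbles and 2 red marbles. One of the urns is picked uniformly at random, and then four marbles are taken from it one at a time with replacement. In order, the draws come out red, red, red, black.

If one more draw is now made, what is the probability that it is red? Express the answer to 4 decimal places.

0.5418

The likelihood of the observed sequence under each hypothesis: P(data | urn A) = (3/12)(3/12)(3/12)(9/12) = 0.011719; P(data | urn B) = (4/6)(4/6)(4/6)(2/6) = 0.098765; P(data | urn C) = (3/8)(3/8)(3/8)(5/8) = 0.032959; P(data | urn D) = (2/8)(2/8)(2/8)(6/8) = 0.011719.
Weighting by the prior gives 1/4 · 0.011719 = 0.0029297, 1/4 · 0.098765 = 0.024691, 1/4 · 0.032959 = 0.0082397, 1/4 · 0.011719 = 0.0029297; summing to 0.03879.
The posterior is then P(urn A | data) = 0.075526, P(urn B | data) = 0.63653, P(urn C | data) = 0.21242, P(urn D | data) = 0.075526.
The predictive probability is P(red next | data) = (1/4)(0.075526) + (2/3)(0.63653) + (3/8)(0.21242) + (1/4)(0.075526) = 0.54177.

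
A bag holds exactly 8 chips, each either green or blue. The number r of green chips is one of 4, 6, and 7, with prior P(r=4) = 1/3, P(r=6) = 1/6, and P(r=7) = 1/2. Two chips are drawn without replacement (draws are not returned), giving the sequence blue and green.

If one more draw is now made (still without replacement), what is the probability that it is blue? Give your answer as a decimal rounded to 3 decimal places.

0.277

For each hypothesis, P(data | H) works out to: P(data | r = 4) = (4/8)(4/7) = 2/7; P(data | r = 6) = (2/8)(6/7) = 3/14; P(data | r = 7) = (1/8)(7/7) = 1/8.
Multiplying each by its prior: 1/3 · 2/7 = 2/21, 1/6 · 3/14 = 1/28, 1/2 · 1/8 = 1/16; with total 65/336.
The posterior is then P(r = 4 | data) = 32/65, P(r = 6 | data) = 12/65, P(r = 7 | data) = 21/65.
So P(blue next | data) = Σ P(blue next | H) P(H | data) = (1/2)(32/65) + (1/6)(12/65) + (0)(21/65) = 18/65.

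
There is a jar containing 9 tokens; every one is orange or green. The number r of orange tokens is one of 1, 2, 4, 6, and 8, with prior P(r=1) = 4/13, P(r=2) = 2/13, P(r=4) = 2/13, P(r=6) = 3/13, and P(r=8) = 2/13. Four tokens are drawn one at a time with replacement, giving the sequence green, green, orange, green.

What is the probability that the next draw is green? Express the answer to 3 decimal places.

The likelihood of the observed sequence under each hypothesis: P(data | r = 1) = (8/9)(8/9)(1/9)(8/9) = 0.078037; P(data | r = 2) = (7/9)(7/9)(2/9)(7/9) = 0.10456; P(data | r = 4) = (5/9)(5/9)(4/9)(5/9) = 0.076208; P(data | r = 6) = (3/9)(3/9)(6/9)(3/9) = 0.024691; P(data | r = 8) = (1/9)(1/9)(8/9)(1/9) = 0.0012193.
Multiplying each by its prior: 4/13 · 0.078037 = 0.024011, 2/13 · 0.10456 = 0.016086, 2/13 · 0.076208 = 0.011724, 3/13 · 0.024691 = 0.005698, 2/13 · 0.0012193 = 0.00018759; summing to 0.057707.
The posterior is then P(r = 1 | data) = 0.41609, P(r = 2 | data) = 0.27875, P(r = 4 | data) = 0.20317, P(r = 6 | data) = 0.09874, P(r = 8 | data) = 0.0032507.
The predictive probability is P(green next | data) = (8/9)(0.41609) + (7/9)(0.27875) + (5/9)(0.20317) + (1/3)(0.09874) + (1/9)(0.0032507) = 0.73281.

0.733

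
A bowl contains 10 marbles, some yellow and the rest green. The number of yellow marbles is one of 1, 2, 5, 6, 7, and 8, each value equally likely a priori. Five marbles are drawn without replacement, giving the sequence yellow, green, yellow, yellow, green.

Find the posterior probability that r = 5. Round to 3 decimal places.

0.262

The likelihood of the observed sequence under each hypothesis: P(data | r = 1) = (1/10)(9/9)(0/8) = 0; P(data | r = 2) = (2/10)(8/9)(1/8)(0/7) = 0; P(data | r = 5) = (5/10)(5/9)(4/8)(3/7)(4/6) = 0.039683; P(data | r = 6) = (6/10)(4/9)(5/8)(4/7)(3/6) = 0.047619; P(data | r = 7) = (7/10)(3/9)(6/8)(5/7)(2/6) = 0.041667; P(data | r = 8) = (8/10)(2/9)(7/8)(6/7)(1/6) = 0.022222.
Weighting by the prior gives 1/6 · 0 = 0, 1/6 · 0 = 0, 1/6 · 0.039683 = 0.0066138, 1/6 · 0.047619 = 0.0079365, 1/6 · 0.041667 = 0.0069444, 1/6 · 0.022222 = 0.0037037; with total 0.025198.
Hence P(r = 5 | data) = (0.0066138) / (0.025198) = 0.26247.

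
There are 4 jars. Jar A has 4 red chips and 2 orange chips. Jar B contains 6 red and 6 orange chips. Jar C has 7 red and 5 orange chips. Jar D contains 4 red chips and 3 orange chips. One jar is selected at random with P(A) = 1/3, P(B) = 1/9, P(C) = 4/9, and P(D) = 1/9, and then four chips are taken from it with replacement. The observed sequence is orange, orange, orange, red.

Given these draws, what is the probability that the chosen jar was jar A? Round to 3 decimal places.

Under each hypothesis, the probability of the observed sequence is: P(data | jar A) = (2/6)(2/6)(2/6)(4/6) = 0.024691; P(data | jar B) = (6/12)(6/12)(6/12)(6/12) = 0.0625; P(data | jar C) = (5/12)(5/12)(5/12)(7/12) = 0.042197; P(data | jar D) = (3/7)(3/7)(3/7)(4/7) = 0.044981.
The prior-weighted likelihoods are 1/3 · 0.024691 = 0.0082305, 1/9 · 0.0625 = 0.0069444, 4/9 · 0.042197 = 0.018754, 1/9 · 0.044981 = 0.0049979; with total 0.038927.
By Bayes' rule, P(jar A | data) = (0.0082305) / (0.038927) = 0.21143.

0.211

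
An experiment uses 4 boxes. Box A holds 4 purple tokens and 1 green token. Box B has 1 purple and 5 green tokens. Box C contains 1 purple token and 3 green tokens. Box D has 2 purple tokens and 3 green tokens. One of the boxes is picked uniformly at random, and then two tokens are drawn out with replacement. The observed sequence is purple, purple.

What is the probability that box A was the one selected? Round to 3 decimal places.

The likelihood of the observed sequence under each hypothesis: P(data | box A) = (4/5)(4/5) = 0.64; P(data | box B) = (1/6)(1/6) = 0.027778; P(data | box C) = (1/4)(1/4) = 0.0625; P(data | box D) = (2/5)(2/5) = 0.16.
The prior-weighted likelihoods are 1/4 · 0.64 = 0.16, 1/4 · 0.027778 = 0.0069444, 1/4 · 0.0625 = 0.015625, 1/4 · 0.16 = 0.04; summing to 0.22257.
Hence P(box A | data) = (0.16) / (0.22257) = 0.71888.

0.719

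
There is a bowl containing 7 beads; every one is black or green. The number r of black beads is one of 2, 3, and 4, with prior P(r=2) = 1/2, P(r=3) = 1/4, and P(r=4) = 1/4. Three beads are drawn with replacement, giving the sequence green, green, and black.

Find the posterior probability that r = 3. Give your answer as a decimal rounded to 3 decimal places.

For each hypothesis, P(data | H) works out to: P(data | r = 2) = (5/7)(5/7)(2/7) = 50/343; P(data | r = 3) = (4/7)(4/7)(3/7) = 48/343; P(data | r = 4) = (3/7)(3/7)(4/7) = 36/343.
Multiplying each by its prior: 1/2 · 50/343 = 25/343, 1/4 · 48/343 = 12/343, 1/4 · 36/343 = 9/343; with total 46/343.
So P(r = 3 | data) = (12/343) / (46/343) = 6/23.

0.261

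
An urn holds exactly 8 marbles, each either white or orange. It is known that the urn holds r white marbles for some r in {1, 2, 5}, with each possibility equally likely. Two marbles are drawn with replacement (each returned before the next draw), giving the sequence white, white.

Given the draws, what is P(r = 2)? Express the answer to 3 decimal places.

For each hypothesis, P(data | H) works out to: P(data | r = 1) = (1/8)(1/8) = 1/64; P(data | r = 2) = (2/8)(2/8) = 1/16; P(data | r = 5) = (5/8)(5/8) = 25/64.
The prior-weighted likelihoods are 1/3 · 1/64 = 1/192, 1/3 · 1/16 = 1/48, 1/3 · 25/64 = 25/192; with total 5/32.
So P(r = 2 | data) = (1/48) / (5/32) = 2/15.

0.133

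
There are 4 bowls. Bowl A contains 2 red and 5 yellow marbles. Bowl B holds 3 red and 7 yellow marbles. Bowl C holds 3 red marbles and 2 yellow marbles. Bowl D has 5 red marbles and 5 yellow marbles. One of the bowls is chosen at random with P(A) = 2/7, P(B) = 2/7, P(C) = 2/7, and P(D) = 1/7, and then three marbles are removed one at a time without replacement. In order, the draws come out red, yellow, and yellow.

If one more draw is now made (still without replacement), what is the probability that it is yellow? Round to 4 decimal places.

Compute the likelihood of the observed sequence for each case: P(data | bowl A) = (2/7)(5/6)(4/5) = 0.19048; P(data | bowl B) = (3/10)(7/9)(6/8) = 0.175; P(data | bowl C) = (3/5)(2/4)(1/3) = 0.1; P(data | bowl D) = (5/10)(5/9)(4/8) = 0.13889.
The prior-weighted likelihoods are 2/7 · 0.19048 = 0.054422, 2/7 · 0.175 = 0.05, 2/7 · 0.1 = 0.028571, 1/7 · 0.13889 = 0.019841; with total 0.15283.
Normalising, the posterior is P(bowl A | data) = 0.35608, P(bowl B | data) = 0.32715, P(bowl C | data) = 0.18694, P(bowl D | data) = 0.12982.
Averaging over the posterior, P(yellow next | data) = (3/4)(0.35608) + (5/7)(0.32715) + (0)(0.18694) + (3/7)(0.12982) = 0.55638.

0.5564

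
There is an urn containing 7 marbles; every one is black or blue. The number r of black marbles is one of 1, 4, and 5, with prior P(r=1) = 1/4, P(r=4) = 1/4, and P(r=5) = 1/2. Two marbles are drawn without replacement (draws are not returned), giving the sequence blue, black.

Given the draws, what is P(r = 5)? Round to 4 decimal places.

0.5263

For each hypothesis, P(data | H) works out to: P(data | r = 1) = (6/7)(1/6) = 1/7; P(data | r = 4) = (3/7)(4/6) = 2/7; P(data | r = 5) = (2/7)(5/6) = 5/21.
Weighting by the prior gives 1/4 · 1/7 = 1/28, 1/4 · 2/7 = 1/14, 1/2 · 5/21 = 5/42; summing to 19/84.
By Bayes' rule, P(r = 5 | data) = (5/42) / (19/84) = 10/19.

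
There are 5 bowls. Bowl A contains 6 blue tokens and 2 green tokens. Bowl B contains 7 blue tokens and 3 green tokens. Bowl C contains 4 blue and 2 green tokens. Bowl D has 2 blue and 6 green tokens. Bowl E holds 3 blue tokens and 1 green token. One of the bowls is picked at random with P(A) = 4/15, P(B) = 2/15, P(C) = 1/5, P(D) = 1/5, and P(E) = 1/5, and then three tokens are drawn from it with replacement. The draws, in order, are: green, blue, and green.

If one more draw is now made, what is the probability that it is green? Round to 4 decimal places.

The likelihood of the observed sequence under each hypothesis: P(data | bowl A) = (2/8)(6/8)(2/8) = 0.046875; P(data | bowl B) = (3/10)(7/10)(3/10) = 0.063; P(data | bowl C) = (2/6)(4/6)(2/6) = 0.074074; P(data | bowl D) = (6/8)(2/8)(6/8) = 0.14062; P(data | bowl E) = (1/4)(3/4)(1/4) = 0.046875.
Weighting by the prior gives 4/15 · 0.046875 = 0.0125, 2/15 · 0.063 = 0.0084, 1/5 · 0.074074 = 0.014815, 1/5 · 0.14062 = 0.028125, 1/5 · 0.046875 = 0.009375; these sum to 0.073215.
Dividing through by the total gives posterior P(bowl A | data) = 0.17073, P(bowl B | data) = 0.11473, P(bowl C | data) = 0.20235, P(bowl D | data) = 0.38414, P(bowl E | data) = 0.12805.
So P(green next | data) = Σ P(green next | H) P(H | data) = (1/4)(0.17073) + (3/10)(0.11473) + (1/3)(0.20235) + (3/4)(0.38414) + (1/4)(0.12805) = 0.46467.

0.4647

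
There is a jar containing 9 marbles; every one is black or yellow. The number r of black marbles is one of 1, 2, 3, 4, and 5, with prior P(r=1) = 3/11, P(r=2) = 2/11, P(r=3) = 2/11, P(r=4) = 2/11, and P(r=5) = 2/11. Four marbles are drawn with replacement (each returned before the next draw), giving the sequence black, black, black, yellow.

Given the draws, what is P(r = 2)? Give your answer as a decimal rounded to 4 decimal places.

0.0533

Under each hypothesis, the probability of the observed sequence is: P(data | r = 1) = (1/9)(1/9)(1/9)(8/9) = 0.0012193; P(data | r = 2) = (2/9)(2/9)(2/9)(7/9) = 0.0085353; P(data | r = 3) = (3/9)(3/9)(3/9)(6/9) = 0.024691; P(data | r = 4) = (4/9)(4/9)(4/9)(5/9) = 0.048773; P(data | r = 5) = (5/9)(5/9)(5/9)(4/9) = 0.076208.
Multiplying each by its prior: 3/11 · 0.0012193 = 0.00033254, 2/11 · 0.0085353 = 0.0015519, 2/11 · 0.024691 = 0.0044893, 2/11 · 0.048773 = 0.0088678, 2/11 · 0.076208 = 0.013856; these sum to 0.029098.
Therefore the posterior P(r = 2 | data) = (0.0015519) / (0.029098) = 0.053333.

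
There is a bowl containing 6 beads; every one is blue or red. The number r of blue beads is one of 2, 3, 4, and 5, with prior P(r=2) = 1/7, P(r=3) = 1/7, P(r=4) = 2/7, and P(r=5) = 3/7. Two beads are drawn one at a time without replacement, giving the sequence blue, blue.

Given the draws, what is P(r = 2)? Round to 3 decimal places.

0.022

Under each hypothesis, the probability of the observed sequence is: P(data | r = 2) = (2/6)(1/5) = 1/15; P(data | r = 3) = (3/6)(2/5) = 1/5; P(data | r = 4) = (4/6)(3/5) = 2/5; P(data | r = 5) = (5/6)(4/5) = 2/3.
Multiplying each by its prior: 1/7 · 1/15 = 1/105, 1/7 · 1/5 = 1/35, 2/7 · 2/5 = 4/35, 3/7 · 2/3 = 2/7; with total 46/105.
Therefore the posterior P(r = 2 | data) = (1/105) / (46/105) = 1/46.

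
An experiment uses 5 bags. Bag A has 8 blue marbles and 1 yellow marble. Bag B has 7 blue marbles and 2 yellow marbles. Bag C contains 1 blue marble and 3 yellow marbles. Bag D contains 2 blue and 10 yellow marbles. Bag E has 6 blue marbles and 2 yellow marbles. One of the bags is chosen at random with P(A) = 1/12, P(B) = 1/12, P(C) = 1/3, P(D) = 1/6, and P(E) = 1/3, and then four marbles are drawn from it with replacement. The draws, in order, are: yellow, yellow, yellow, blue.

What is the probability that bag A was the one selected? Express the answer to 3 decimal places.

0.002

Compute the likelihood of the observed sequence for each case: P(data | bag A) = (1/9)(1/9)(1/9)(8/9) = 0.0012193; P(data | bag B) = (2/9)(2/9)(2/9)(7/9) = 0.0085353; P(data | bag C) = (3/4)(3/4)(3/4)(1/4) = 0.10547; P(data | bag D) = (10/12)(10/12)(10/12)(2/12) = 0.096451; P(data | bag E) = (2/8)(2/8)(2/8)(6/8) = 0.011719.
Multiplying each by its prior: 1/12 · 0.0012193 = 0.00010161, 1/12 · 0.0085353 = 0.00071127, 1/3 · 0.10547 = 0.035156, 1/6 · 0.096451 = 0.016075, 1/3 · 0.011719 = 0.0039062; with total 0.05595.
Therefore the posterior P(bag A | data) = (0.00010161) / (0.05595) = 0.0018161.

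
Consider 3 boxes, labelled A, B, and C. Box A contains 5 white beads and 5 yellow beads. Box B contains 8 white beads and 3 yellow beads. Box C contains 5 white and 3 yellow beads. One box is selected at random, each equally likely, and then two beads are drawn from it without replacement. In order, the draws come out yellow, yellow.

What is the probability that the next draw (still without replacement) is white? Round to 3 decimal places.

For each hypothesis, P(data | H) works out to: P(data | box A) = (5/10)(4/9) = 0.22222; P(data | box B) = (3/11)(2/10) = 0.054545; P(data | box C) = (3/8)(2/7) = 0.10714.
The prior-weighted likelihoods are 1/3 · 0.22222 = 0.074074, 1/3 · 0.054545 = 0.018182, 1/3 · 0.10714 = 0.035714; with total 0.12797.
Normalising, the posterior is P(box A | data) = 0.57884, P(box B | data) = 0.14208, P(box C | data) = 0.27908.
The predictive probability is P(white next | data) = (5/8)(0.57884) + (8/9)(0.14208) + (5/6)(0.27908) = 0.72064.

0.721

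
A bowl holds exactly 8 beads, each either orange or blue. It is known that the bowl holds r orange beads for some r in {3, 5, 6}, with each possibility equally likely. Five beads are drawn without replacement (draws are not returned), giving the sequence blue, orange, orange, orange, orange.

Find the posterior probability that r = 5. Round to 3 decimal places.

0.333

Compute the likelihood of the observed sequence for each case: P(data | r = 3) = (5/8)(3/7)(2/6)(1/5)(0/4) = 0; P(data | r = 5) = (3/8)(5/7)(4/6)(3/5)(2/4) = 3/56; P(data | r = 6) = (2/8)(6/7)(5/6)(4/5)(3/4) = 3/28.
Weighting by the prior gives 1/3 · 0 = 0, 1/3 · 3/56 = 1/56, 1/3 · 3/28 = 1/28; with total 3/56.
So P(r = 5 | data) = (1/56) / (3/56) = 1/3.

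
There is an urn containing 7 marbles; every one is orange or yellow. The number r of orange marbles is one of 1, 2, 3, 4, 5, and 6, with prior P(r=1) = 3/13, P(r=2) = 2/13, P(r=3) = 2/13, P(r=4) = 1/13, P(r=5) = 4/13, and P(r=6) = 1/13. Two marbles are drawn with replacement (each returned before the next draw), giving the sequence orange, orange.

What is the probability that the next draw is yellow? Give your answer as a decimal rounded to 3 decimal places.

0.327

Compute the likelihood of the observed sequence for each case: P(data | r = 1) = (1/7)(1/7) = 1/49; P(data | r = 2) = (2/7)(2/7) = 4/49; P(data | r = 3) = (3/7)(3/7) = 9/49; P(data | r = 4) = (4/7)(4/7) = 16/49; P(data | r = 5) = (5/7)(5/7) = 25/49; P(data | r = 6) = (6/7)(6/7) = 36/49.
Weighting by the prior gives 3/13 · 1/49 = 3/637, 2/13 · 4/49 = 8/637, 2/13 · 9/49 = 18/637, 1/13 · 16/49 = 16/637, 4/13 · 25/49 = 100/637, 1/13 · 36/49 = 36/637; with total 181/637.
The posterior is then P(r = 1 | data) = 0.016575, P(r = 2 | data) = 0.044199, P(r = 3 | data) = 0.099448, P(r = 4 | data) = 0.088398, P(r = 5 | data) = 0.55249, P(r = 6 | data) = 0.1989.
Averaging over the posterior, P(yellow next | data) = (6/7)(0.016575) + (5/7)(0.044199) + (4/7)(0.099448) + (3/7)(0.088398) + (2/7)(0.55249) + (1/7)(0.1989) = 0.32676.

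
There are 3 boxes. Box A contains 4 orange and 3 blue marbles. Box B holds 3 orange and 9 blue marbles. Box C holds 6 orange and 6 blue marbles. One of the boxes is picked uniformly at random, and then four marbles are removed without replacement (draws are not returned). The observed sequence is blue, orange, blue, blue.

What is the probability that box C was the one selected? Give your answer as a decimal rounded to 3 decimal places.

For each hypothesis, P(data | H) works out to: P(data | box A) = (3/7)(4/6)(2/5)(1/4) = 1/35; P(data | box B) = (9/12)(3/11)(8/10)(7/9) = 7/55; P(data | box C) = (6/12)(6/11)(5/10)(4/9) = 2/33.
Multiplying each by its prior: 1/3 · 1/35 = 1/105, 1/3 · 7/55 = 7/165, 1/3 · 2/33 = 2/99; these sum to 50/693.
Hence P(box C | data) = (2/99) / (50/693) = 7/25.

0.280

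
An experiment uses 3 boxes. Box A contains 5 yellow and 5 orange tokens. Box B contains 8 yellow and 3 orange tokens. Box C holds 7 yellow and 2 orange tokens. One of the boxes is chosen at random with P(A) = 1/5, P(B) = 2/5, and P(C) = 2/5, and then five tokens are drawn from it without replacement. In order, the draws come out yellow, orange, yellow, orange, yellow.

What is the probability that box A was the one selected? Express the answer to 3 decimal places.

0.236

The likelihood of the observed sequence under each hypothesis: P(data | box A) = (5/10)(5/9)(4/8)(4/7)(3/6) = 0.039683; P(data | box B) = (8/11)(3/10)(7/9)(2/8)(6/7) = 0.036364; P(data | box C) = (7/9)(2/8)(6/7)(1/6)(5/5) = 0.027778.
Multiplying each by its prior: 1/5 · 0.039683 = 0.0079365, 2/5 · 0.036364 = 0.014545, 2/5 · 0.027778 = 0.011111; summing to 0.033593.
By Bayes' rule, P(box A | data) = (0.0079365) / (0.033593) = 0.23625.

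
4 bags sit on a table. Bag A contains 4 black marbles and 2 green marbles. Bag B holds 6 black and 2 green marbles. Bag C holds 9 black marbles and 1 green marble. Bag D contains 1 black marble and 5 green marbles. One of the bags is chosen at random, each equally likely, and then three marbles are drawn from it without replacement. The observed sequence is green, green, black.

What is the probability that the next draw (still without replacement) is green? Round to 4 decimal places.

0.6195

For each hypothesis, P(data | H) works out to: P(data | bag A) = (2/6)(1/5)(4/4) = 0.066667; P(data | bag B) = (2/8)(1/7)(6/6) = 0.035714; P(data | bag C) = (1/10)(0/9) = 0; P(data | bag D) = (5/6)(4/5)(1/4) = 0.16667.
Weighting by the prior gives 1/4 · 0.066667 = 0.016667, 1/4 · 0.035714 = 0.0089286, 1/4 · 0 = 0, 1/4 · 0.16667 = 0.041667; with total 0.067262.
The posterior is then P(bag A | data) = 0.24779, P(bag B | data) = 0.13274, P(bag C | data) = 0, P(bag D | data) = 0.61947.
The predictive probability is P(green next | data) = (0)(0.24779) + (0)(0.13274) + (1)(0.61947) = 0.61947.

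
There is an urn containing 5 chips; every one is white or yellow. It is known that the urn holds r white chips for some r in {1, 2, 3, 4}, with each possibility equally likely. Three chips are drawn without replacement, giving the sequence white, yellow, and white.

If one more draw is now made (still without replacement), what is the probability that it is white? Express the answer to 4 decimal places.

For each hypothesis, P(data | H) works out to: P(data | r = 1) = (1/5)(4/4)(0/3) = 0; P(data | r = 2) = (2/5)(3/4)(1/3) = 1/10; P(data | r = 3) = (3/5)(2/4)(2/3) = 1/5; P(data | r = 4) = (4/5)(1/4)(3/3) = 1/5.
Weighting by the prior gives 1/4 · 0 = 0, 1/4 · 1/10 = 1/40, 1/4 · 1/5 = 1/20, 1/4 · 1/5 = 1/20; with total 1/8.
The posterior is then P(r = 1 | data) = 0, P(r = 2 | data) = 1/5, P(r = 3 | data) = 2/5, P(r = 4 | data) = 2/5.
So P(white next | data) = Σ P(white next | H) P(H | data) = (0)(1/5) + (1/2)(2/5) + (1)(2/5) = 3/5.

0.6000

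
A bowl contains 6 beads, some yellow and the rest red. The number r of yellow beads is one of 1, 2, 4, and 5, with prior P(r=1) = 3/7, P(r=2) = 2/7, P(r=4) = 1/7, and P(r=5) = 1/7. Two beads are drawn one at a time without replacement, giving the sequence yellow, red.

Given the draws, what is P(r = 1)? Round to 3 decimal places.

0.341

Compute the likelihood of the observed sequence for each case: P(data | r = 1) = (1/6)(5/5) = 1/6; P(data | r = 2) = (2/6)(4/5) = 4/15; P(data | r = 4) = (4/6)(2/5) = 4/15; P(data | r = 5) = (5/6)(1/5) = 1/6.
The prior-weighted likelihoods are 3/7 · 1/6 = 1/14, 2/7 · 4/15 = 8/105, 1/7 · 4/15 = 4/105, 1/7 · 1/6 = 1/42; summing to 22/105.
By Bayes' rule, P(r = 1 | data) = (1/14) / (22/105) = 15/44.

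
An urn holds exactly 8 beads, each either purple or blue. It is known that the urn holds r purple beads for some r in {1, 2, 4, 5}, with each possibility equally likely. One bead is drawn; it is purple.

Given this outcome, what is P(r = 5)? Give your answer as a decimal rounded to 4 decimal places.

Under each hypothesis, the probability of this draw is: P(data | r = 1) = (1/8) = 1/8; P(data | r = 2) = (2/8) = 1/4; P(data | r = 4) = (4/8) = 1/2; P(data | r = 5) = (5/8) = 5/8.
The prior-weighted likelihoods are 1/4 · 1/8 = 1/32, 1/4 · 1/4 = 1/16, 1/4 · 1/2 = 1/8, 1/4 · 5/8 = 5/32; with total 3/8.
Therefore the posterior P(r = 5 | data) = (5/32) / (3/8) = 5/12.

0.4167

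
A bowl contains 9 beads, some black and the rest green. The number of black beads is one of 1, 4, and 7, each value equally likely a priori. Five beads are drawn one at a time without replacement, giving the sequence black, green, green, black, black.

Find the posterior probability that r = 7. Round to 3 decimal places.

0.467

The likelihood of the observed sequence under each hypothesis: P(data | r = 1) = (1/9)(8/8)(7/7)(0/6) = 0; P(data | r = 4) = (4/9)(5/8)(4/7)(3/6)(2/5) = 2/63; P(data | r = 7) = (7/9)(2/8)(1/7)(6/6)(5/5) = 1/36.
Multiplying each by its prior: 1/3 · 0 = 0, 1/3 · 2/63 = 2/189, 1/3 · 1/36 = 1/108; with total 5/252.
Hence P(r = 7 | data) = (1/108) / (5/252) = 7/15.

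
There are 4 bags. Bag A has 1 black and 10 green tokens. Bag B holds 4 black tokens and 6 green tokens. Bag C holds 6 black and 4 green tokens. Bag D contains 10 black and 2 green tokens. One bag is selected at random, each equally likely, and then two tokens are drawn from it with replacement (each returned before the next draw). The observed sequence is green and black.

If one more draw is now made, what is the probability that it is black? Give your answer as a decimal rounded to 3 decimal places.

0.518

Compute the likelihood of the observed sequence for each case: P(data | bag A) = (10/11)(1/11) = 0.082645; P(data | bag B) = (6/10)(4/10) = 0.24; P(data | bag C) = (4/10)(6/10) = 0.24; P(data | bag D) = (2/12)(10/12) = 0.13889.
Weighting by the prior gives 1/4 · 0.082645 = 0.020661, 1/4 · 0.24 = 0.06, 1/4 · 0.24 = 0.06, 1/4 · 0.13889 = 0.034722; summing to 0.17538.
The posterior is then P(bag A | data) = 0.11781, P(bag B | data) = 0.34211, P(bag C | data) = 0.34211, P(bag D | data) = 0.19798.
The predictive probability is P(black next | data) = (1/11)(0.11781) + (2/5)(0.34211) + (3/5)(0.34211) + (5/6)(0.19798) = 0.5178.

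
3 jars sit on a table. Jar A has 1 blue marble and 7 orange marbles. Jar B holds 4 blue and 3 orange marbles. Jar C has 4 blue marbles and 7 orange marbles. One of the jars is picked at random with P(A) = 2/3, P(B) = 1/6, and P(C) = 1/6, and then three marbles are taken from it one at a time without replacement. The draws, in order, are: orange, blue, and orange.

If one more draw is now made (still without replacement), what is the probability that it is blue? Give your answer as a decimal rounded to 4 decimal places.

Under each hypothesis, the probability of the observed sequence is: P(data | jar A) = (7/8)(1/7)(6/6) = 0.125; P(data | jar B) = (3/7)(4/6)(2/5) = 0.11429; P(data | jar C) = (7/11)(4/10)(6/9) = 0.1697.
Multiplying each by its prior: 2/3 · 0.125 = 0.083333, 1/6 · 0.11429 = 0.019048, 1/6 · 0.1697 = 0.028283; with total 0.13066.
Dividing through by the total gives posterior P(jar A | data) = 0.63777, P(jar B | data) = 0.14578, P(jar C | data) = 0.21645.
So P(blue next | data) = Σ P(blue next | H) P(H | data) = (0)(0.63777) + (3/4)(0.14578) + (3/8)(0.21645) = 0.1905.

0.1905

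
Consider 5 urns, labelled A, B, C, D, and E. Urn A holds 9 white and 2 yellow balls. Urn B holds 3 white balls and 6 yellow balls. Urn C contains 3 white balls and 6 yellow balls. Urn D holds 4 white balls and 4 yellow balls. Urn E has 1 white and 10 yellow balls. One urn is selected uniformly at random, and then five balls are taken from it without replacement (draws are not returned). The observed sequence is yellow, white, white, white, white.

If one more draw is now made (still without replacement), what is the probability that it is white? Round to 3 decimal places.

0.737

Under each hypothesis, the probability of the observed sequence is: P(data | urn A) = (2/11)(9/10)(8/9)(7/8)(6/7) = 6/55; P(data | urn B) = (6/9)(3/8)(2/7)(1/6)(0/5) = 0; P(data | urn C) = (6/9)(3/8)(2/7)(1/6)(0/5) = 0; P(data | urn D) = (4/8)(4/7)(3/6)(2/5)(1/4) = 1/70; P(data | urn E) = (10/11)(1/10)(0/9) = 0.
Weighting by the prior gives 1/5 · 6/55 = 6/275, 1/5 · 0 = 0, 1/5 · 0 = 0, 1/5 · 1/70 = 1/350, 1/5 · 0 = 0; with total 19/770.
The posterior is then P(urn A | data) = 84/95, P(urn B | data) = 0, P(urn C | data) = 0, P(urn D | data) = 11/95, P(urn E | data) = 0.
Averaging over the posterior, P(white next | data) = (5/6)(84/95) + (0)(11/95) = 14/19.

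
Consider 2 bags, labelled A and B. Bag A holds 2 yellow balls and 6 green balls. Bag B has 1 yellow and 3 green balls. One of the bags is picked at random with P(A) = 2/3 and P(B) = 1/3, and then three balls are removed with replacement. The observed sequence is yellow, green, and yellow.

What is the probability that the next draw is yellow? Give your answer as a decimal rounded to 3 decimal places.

0.250

The likelihood of the observed sequence under each hypothesis: P(data | bag A) = (2/8)(6/8)(2/8) = 3/64; P(data | bag B) = (1/4)(3/4)(1/4) = 3/64.
The prior-weighted likelihoods are 2/3 · 3/64 = 1/32, 1/3 · 3/64 = 1/64; summing to 3/64.
Normalising, the posterior is P(bag A | data) = 2/3, P(bag B | data) = 1/3.
The predictive probability is P(yellow next | data) = (1/4)(2/3) + (1/4)(1/3) = 1/4.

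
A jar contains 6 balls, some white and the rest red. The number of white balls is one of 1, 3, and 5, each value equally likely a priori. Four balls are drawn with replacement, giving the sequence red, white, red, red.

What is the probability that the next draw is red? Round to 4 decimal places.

0.6896

Compute the likelihood of the observed sequence for each case: P(data | r = 1) = (5/6)(1/6)(5/6)(5/6) = 0.096451; P(data | r = 3) = (3/6)(3/6)(3/6)(3/6) = 0.0625; P(data | r = 5) = (1/6)(5/6)(1/6)(1/6) = 0.003858.
Multiplying each by its prior: 1/3 · 0.096451 = 0.03215, 1/3 · 0.0625 = 0.020833, 1/3 · 0.003858 = 0.001286; these sum to 0.05427.
The posterior is then P(r = 1 | data) = 0.59242, P(r = 3 | data) = 0.38389, P(r = 5 | data) = 0.023697.
So P(red next | data) = Σ P(red next | H) P(H | data) = (5/6)(0.59242) + (1/2)(0.38389) + (1/6)(0.023697) = 0.68957.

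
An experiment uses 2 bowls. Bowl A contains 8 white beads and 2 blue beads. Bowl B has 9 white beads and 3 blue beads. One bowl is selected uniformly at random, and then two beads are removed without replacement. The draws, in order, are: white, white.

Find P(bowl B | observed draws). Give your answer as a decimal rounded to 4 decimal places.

Compute the likelihood of the observed sequence for each case: P(data | bowl A) = (8/10)(7/9) = 28/45; P(data | bowl B) = (9/12)(8/11) = 6/11.
Weighting by the prior gives 1/2 · 28/45 = 14/45, 1/2 · 6/11 = 3/11; summing to 289/495.
So P(bowl B | data) = (3/11) / (289/495) = 135/289.

0.4671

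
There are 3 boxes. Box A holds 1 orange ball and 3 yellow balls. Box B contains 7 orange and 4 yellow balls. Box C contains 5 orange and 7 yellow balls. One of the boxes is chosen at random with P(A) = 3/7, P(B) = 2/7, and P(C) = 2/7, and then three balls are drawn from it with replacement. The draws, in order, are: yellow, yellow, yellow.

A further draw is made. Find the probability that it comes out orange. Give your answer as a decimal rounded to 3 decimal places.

0.309

For each hypothesis, P(data | H) works out to: P(data | box A) = (3/4)(3/4)(3/4) = 0.42188; P(data | box B) = (4/11)(4/11)(4/11) = 0.048084; P(data | box C) = (7/12)(7/12)(7/12) = 0.1985.
The prior-weighted likelihoods are 3/7 · 0.42188 = 0.1808, 2/7 · 0.048084 = 0.013738, 2/7 · 0.1985 = 0.056713; with total 0.25125.
Normalising, the posterior is P(box A | data) = 0.7196, P(box B | data) = 0.054679, P(box C | data) = 0.22572.
So P(orange next | data) = Σ P(orange next | H) P(H | data) = (1/4)(0.7196) + (7/11)(0.054679) + (5/12)(0.22572) = 0.30875.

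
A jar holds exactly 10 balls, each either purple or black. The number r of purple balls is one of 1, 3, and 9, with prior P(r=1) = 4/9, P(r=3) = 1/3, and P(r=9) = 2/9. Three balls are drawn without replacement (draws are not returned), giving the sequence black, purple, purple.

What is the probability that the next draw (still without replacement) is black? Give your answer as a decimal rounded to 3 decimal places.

0.400

The likelihood of the observed sequence under each hypothesis: P(data | r = 1) = (9/10)(1/9)(0/8) = 0; P(data | r = 3) = (7/10)(3/9)(2/8) = 7/120; P(data | r = 9) = (1/10)(9/9)(8/8) = 1/10.
Multiplying each by its prior: 4/9 · 0 = 0, 1/3 · 7/120 = 7/360, 2/9 · 1/10 = 1/45; these sum to 1/24.
Dividing through by the total gives posterior P(r = 1 | data) = 0, P(r = 3 | data) = 7/15, P(r = 9 | data) = 8/15.
So P(black next | data) = Σ P(black next | H) P(H | data) = (6/7)(7/15) + (0)(8/15) = 2/5.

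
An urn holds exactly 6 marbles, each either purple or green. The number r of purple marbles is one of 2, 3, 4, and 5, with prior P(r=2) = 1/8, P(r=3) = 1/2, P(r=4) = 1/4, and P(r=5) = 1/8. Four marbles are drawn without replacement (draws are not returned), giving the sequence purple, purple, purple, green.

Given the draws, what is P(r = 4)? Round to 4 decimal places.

For each hypothesis, P(data | H) works out to: P(data | r = 2) = (2/6)(1/5)(0/4) = 0; P(data | r = 3) = (3/6)(2/5)(1/4)(3/3) = 1/20; P(data | r = 4) = (4/6)(3/5)(2/4)(2/3) = 2/15; P(data | r = 5) = (5/6)(4/5)(3/4)(1/3) = 1/6.
The prior-weighted likelihoods are 1/8 · 0 = 0, 1/2 · 1/20 = 1/40, 1/4 · 2/15 = 1/30, 1/8 · 1/6 = 1/48; these sum to 19/240.
By Bayes' rule, P(r = 4 | data) = (1/30) / (19/240) = 8/19.

0.4211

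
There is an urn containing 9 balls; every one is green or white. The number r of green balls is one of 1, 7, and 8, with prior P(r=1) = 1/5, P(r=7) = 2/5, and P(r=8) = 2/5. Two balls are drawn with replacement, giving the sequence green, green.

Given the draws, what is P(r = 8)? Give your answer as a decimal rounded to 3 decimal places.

0.564

The likelihood of the observed sequence under each hypothesis: P(data | r = 1) = (1/9)(1/9) = 1/81; P(data | r = 7) = (7/9)(7/9) = 49/81; P(data | r = 8) = (8/9)(8/9) = 64/81.
Multiplying each by its prior: 1/5 · 1/81 = 1/405, 2/5 · 49/81 = 98/405, 2/5 · 64/81 = 128/405; these sum to 227/405.
By Bayes' rule, P(r = 8 | data) = (128/405) / (227/405) = 128/227.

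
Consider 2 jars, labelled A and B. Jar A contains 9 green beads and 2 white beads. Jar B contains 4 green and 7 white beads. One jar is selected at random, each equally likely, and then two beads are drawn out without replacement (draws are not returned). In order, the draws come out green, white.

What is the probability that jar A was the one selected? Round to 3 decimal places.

For each hypothesis, P(data | H) works out to: P(data | jar A) = (9/11)(2/10) = 9/55; P(data | jar B) = (4/11)(7/10) = 14/55.
The prior-weighted likelihoods are 1/2 · 9/55 = 9/110, 1/2 · 14/55 = 7/55; with total 23/110.
By Bayes' rule, P(jar A | data) = (9/110) / (23/110) = 9/23.

0.391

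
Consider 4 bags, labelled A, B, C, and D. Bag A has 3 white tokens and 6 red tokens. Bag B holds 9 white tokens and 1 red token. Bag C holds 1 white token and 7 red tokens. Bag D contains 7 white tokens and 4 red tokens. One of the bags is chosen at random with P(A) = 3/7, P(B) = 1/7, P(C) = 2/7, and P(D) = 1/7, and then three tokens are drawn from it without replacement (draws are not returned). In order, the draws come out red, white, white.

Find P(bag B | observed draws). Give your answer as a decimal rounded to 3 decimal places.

Compute the likelihood of the observed sequence for each case: P(data | bag A) = (6/9)(3/8)(2/7) = 0.071429; P(data | bag B) = (1/10)(9/9)(8/8) = 0.1; P(data | bag C) = (7/8)(1/7)(0/6) = 0; P(data | bag D) = (4/11)(7/10)(6/9) = 0.1697.
Weighting by the prior gives 3/7 · 0.071429 = 0.030612, 1/7 · 0.1 = 0.014286, 2/7 · 0 = 0, 1/7 · 0.1697 = 0.024242; summing to 0.06914.
So P(bag B | data) = (0.014286) / (0.06914) = 0.20662.

0.207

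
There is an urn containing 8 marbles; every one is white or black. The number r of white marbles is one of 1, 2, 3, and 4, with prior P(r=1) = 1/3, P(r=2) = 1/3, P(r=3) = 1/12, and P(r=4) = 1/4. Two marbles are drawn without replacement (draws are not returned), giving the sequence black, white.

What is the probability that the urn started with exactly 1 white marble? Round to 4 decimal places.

For each hypothesis, P(data | H) works out to: P(data | r = 1) = (7/8)(1/7) = 1/8; P(data | r = 2) = (6/8)(2/7) = 3/14; P(data | r = 3) = (5/8)(3/7) = 15/56; P(data | r = 4) = (4/8)(4/7) = 2/7.
Multiplying each by its prior: 1/3 · 1/8 = 1/24, 1/3 · 3/14 = 1/14, 1/12 · 15/56 = 5/224, 1/4 · 2/7 = 1/14; summing to 139/672.
Hence P(r = 1 | data) = (1/24) / (139/672) = 28/139.

0.2014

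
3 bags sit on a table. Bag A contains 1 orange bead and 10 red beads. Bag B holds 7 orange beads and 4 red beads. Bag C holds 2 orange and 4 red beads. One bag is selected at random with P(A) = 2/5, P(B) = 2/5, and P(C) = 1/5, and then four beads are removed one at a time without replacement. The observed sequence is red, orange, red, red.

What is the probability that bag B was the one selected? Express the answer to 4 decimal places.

0.1186

Compute the likelihood of the observed sequence for each case: P(data | bag A) = (10/11)(1/10)(9/9)(8/8) = 1/11; P(data | bag B) = (4/11)(7/10)(3/9)(2/8) = 7/330; P(data | bag C) = (4/6)(2/5)(3/4)(2/3) = 2/15.
The prior-weighted likelihoods are 2/5 · 1/11 = 2/55, 2/5 · 7/330 = 7/825, 1/5 · 2/15 = 2/75; these sum to 59/825.
Hence P(bag B | data) = (7/825) / (59/825) = 7/59.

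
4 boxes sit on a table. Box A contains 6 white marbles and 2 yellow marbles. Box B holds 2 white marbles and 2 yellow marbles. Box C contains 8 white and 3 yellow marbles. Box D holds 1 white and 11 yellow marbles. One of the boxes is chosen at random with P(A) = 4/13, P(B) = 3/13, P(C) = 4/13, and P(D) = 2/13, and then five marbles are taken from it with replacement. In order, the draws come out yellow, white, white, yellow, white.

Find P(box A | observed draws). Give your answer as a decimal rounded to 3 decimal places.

For each hypothesis, P(data | H) works out to: P(data | box A) = (2/8)(6/8)(6/8)(2/8)(6/8) = 0.026367; P(data | box B) = (2/4)(2/4)(2/4)(2/4)(2/4) = 0.03125; P(data | box C) = (3/11)(8/11)(8/11)(3/11)(8/11) = 0.028612; P(data | box D) = (11/12)(1/12)(1/12)(11/12)(1/12) = 0.00048627.
Multiplying each by its prior: 4/13 · 0.026367 = 0.008113, 3/13 · 0.03125 = 0.0072115, 4/13 · 0.028612 = 0.0088037, 2/13 · 0.00048627 = 7.4811e-05; these sum to 0.024203.
Hence P(box A | data) = (0.008113) / (0.024203) = 0.33521.

0.335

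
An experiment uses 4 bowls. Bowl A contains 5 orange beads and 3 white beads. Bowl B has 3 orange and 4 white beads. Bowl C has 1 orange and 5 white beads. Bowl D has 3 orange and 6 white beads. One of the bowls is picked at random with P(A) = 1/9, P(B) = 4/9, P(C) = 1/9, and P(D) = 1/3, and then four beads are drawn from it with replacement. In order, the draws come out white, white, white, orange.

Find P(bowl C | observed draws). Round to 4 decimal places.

0.1294

For each hypothesis, P(data | H) works out to: P(data | bowl A) = (3/8)(3/8)(3/8)(5/8) = 0.032959; P(data | bowl B) = (4/7)(4/7)(4/7)(3/7) = 0.079967; P(data | bowl C) = (5/6)(5/6)(5/6)(1/6) = 0.096451; P(data | bowl D) = (6/9)(6/9)(6/9)(3/9) = 0.098765.
Multiplying each by its prior: 1/9 · 0.032959 = 0.0036621, 4/9 · 0.079967 = 0.035541, 1/9 · 0.096451 = 0.010717, 1/3 · 0.098765 = 0.032922; with total 0.082841.
Hence P(bowl C | data) = (0.010717) / (0.082841) = 0.12936.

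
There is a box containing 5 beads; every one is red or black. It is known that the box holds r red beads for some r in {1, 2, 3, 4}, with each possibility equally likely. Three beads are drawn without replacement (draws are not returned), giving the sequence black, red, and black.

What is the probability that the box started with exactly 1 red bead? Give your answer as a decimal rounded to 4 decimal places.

0.4000

Compute the likelihood of the observed sequence for each case: P(data | r = 1) = (4/5)(1/4)(3/3) = 1/5; P(data | r = 2) = (3/5)(2/4)(2/3) = 1/5; P(data | r = 3) = (2/5)(3/4)(1/3) = 1/10; P(data | r = 4) = (1/5)(4/4)(0/3) = 0.
Multiplying each by its prior: 1/4 · 1/5 = 1/20, 1/4 · 1/5 = 1/20, 1/4 · 1/10 = 1/40, 1/4 · 0 = 0; with total 1/8.
Therefore the posterior P(r = 1 | data) = (1/20) / (1/8) = 2/5.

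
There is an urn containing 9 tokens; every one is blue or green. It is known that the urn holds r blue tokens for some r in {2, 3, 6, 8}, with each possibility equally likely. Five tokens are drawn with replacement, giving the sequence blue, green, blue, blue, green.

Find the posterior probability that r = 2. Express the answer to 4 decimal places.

0.1026

Under each hypothesis, the probability of the observed sequence is: P(data | r = 2) = (2/9)(7/9)(2/9)(2/9)(7/9) = 0.0066386; P(data | r = 3) = (3/9)(6/9)(3/9)(3/9)(6/9) = 0.016461; P(data | r = 6) = (6/9)(3/9)(6/9)(6/9)(3/9) = 0.032922; P(data | r = 8) = (8/9)(1/9)(8/9)(8/9)(1/9) = 0.0086708.
Multiplying each by its prior: 1/4 · 0.0066386 = 0.0016596, 1/4 · 0.016461 = 0.0041152, 1/4 · 0.032922 = 0.0082305, 1/4 · 0.0086708 = 0.0021677; these sum to 0.016173.
Hence P(r = 2 | data) = (0.0016596) / (0.016173) = 0.10262.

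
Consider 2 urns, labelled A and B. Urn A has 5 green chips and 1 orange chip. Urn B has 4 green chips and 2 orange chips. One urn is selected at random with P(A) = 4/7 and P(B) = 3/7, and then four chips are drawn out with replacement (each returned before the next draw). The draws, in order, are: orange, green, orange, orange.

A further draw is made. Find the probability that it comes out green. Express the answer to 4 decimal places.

Compute the likelihood of the observed sequence for each case: P(data | urn A) = (1/6)(5/6)(1/6)(1/6) = 0.003858; P(data | urn B) = (2/6)(4/6)(2/6)(2/6) = 0.024691.
Multiplying each by its prior: 4/7 · 0.003858 = 0.0022046, 3/7 · 0.024691 = 0.010582; summing to 0.012787.
Normalising, the posterior is P(urn A | data) = 0.17241, P(urn B | data) = 0.82759.
Averaging over the posterior, P(green next | data) = (5/6)(0.17241) + (2/3)(0.82759) = 0.6954.

0.6954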